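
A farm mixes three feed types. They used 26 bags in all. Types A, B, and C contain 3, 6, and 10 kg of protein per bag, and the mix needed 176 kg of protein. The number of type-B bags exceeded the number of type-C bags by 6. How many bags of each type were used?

type-A bags: 4, type-B bags: 14, type-C bags: 8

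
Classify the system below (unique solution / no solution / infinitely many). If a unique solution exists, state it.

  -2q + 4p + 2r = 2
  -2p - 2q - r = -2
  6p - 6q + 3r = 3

no solution

Row-reduce:
R1 ← R1 / (4).
R2 ← R2 + 2·R1.
R3 ← R3 − 6·R1.
R2 ← R2 / (-3).
R1 ← R1 + 1/2·R2.
R3 ← R3 + 3·R2.
Row 3 reduces to 0 = 1, a contradiction. The system is inconsistent.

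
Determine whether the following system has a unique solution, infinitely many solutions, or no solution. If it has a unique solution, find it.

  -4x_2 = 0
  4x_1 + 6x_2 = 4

x_1 = 1, x_2 = 0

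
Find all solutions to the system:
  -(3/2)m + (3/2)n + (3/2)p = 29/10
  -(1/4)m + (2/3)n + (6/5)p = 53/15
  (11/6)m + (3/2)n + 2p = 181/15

m = 12/5, n = 2, p = 7/3

Row-reduce the augmented matrix:
R1 ← R1 / (-3/2).
R2 ← R2 + 1/4·R1.
R3 ← R3 − 11/6·R1.
R2 ← R2 / (5/12).
R1 ← R1 + 1·R2.
R3 ← R3 − 10/3·R2.
R3 ← R3 / (-113/30).
R1 ← R1 − 32/25·R3.
R2 ← R2 − 57/25·R3.
Reading off the reduced rows gives m = 12/5, n = 2, p = 7/3.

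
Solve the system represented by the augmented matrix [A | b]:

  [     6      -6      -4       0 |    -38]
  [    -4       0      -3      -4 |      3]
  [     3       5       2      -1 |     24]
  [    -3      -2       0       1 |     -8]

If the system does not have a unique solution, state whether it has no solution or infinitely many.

x_1 = -1, x_2 = 6, x_3 = -1, x_4 = 1

Row-reduce the augmented matrix:
R1 ← R1 / (6).
R2 ← R2 + 4·R1.
R3 ← R3 − 3·R1.
R4 ← R4 + 3·R1.
R2 ← R2 / (-4).
R1 ← R1 + 1·R2.
R3 ← R3 − 8·R2.
R4 ← R4 + 5·R2.
R3 ← R3 / (-22/3).
R1 ← R1 − 3/4·R3.
R2 ← R2 − 17/12·R3.
R4 ← R4 − 61/12·R3.
R4 ← R4 / (-21/88).
R1 ← R1 − 7/88·R4.
R2 ← R2 + 65/88·R4.
R3 ← R3 − 27/22·R4.
Reading off the reduced rows gives x_1 = -1, x_2 = 6, x_3 = -1, x_4 = 1.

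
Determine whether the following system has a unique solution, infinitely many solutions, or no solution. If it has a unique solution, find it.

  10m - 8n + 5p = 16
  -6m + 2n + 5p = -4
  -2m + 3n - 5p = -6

infinitely many solutions

Row-reduce:
R1 ← R1 / (10).
R2 ← R2 + 6·R1.
R3 ← R3 + 2·R1.
R2 ← R2 / (-14/5).
R1 ← R1 + 4/5·R2.
R3 ← R3 − 7/5·R2.
Rank is 2 with 3 unknowns, leaving p free.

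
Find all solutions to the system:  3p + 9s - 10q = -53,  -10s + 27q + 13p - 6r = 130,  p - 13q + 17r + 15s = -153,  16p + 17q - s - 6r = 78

no solution

Row-reduce:
R1 ← R1 / (3).
R2 ← R2 − 13·R1.
R3 ← R3 − 1·R1.
R4 ← R4 − 16·R1.
R2 ← R2 / (211/3).
R1 ← R1 + 10/3·R2.
R3 ← R3 + 29/3·R2.
R4 ← R4 − 211/3·R2.
R3 ← R3 / (3413/211).
R1 ← R1 + 60/211·R3.
R2 ← R2 + 18/211·R3.
Row 4 reduces to 0 = 1, a contradiction. The system is inconsistent.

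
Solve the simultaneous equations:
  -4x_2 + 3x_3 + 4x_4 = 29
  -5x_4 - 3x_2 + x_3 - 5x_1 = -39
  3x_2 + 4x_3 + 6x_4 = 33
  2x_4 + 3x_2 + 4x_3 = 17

x_1 = 5, x_2 = -1, x_3 = 3, x_4 = 4

Row-reduce the augmented matrix:
Swap R1 and R2.
R1 ← R1 / (-5).
R2 ← R2 / (-4).
R1 ← R1 − 3/5·R2.
R3 ← R3 − 3·R2.
R4 ← R4 − 3·R2.
R3 ← R3 / (25/4).
R1 ← R1 − 1/4·R3.
R2 ← R2 + 3/4·R3.
R4 ← R4 − 25/4·R3.
R4 ← R4 / (-4).
R1 ← R1 − 31/25·R4.
R2 ← R2 − 2/25·R4.
R3 ← R3 − 36/25·R4.
Reading off the reduced rows gives x_1 = 5, x_2 = -1, x_3 = 3, x_4 = 4.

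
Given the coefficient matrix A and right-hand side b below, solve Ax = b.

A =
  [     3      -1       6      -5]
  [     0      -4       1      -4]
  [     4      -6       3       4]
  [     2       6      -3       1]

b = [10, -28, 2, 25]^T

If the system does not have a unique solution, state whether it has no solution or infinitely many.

Row-reduce the augmented matrix:
R1 ← R1 / (3).
R3 ← R3 − 4·R1.
R4 ← R4 − 2·R1.
R2 ← R2 / (-4).
R1 ← R1 + 1/3·R2.
R3 ← R3 + 14/3·R2.
R4 ← R4 − 20/3·R2.
R3 ← R3 / (-37/6).
R1 ← R1 − 23/12·R3.
R2 ← R2 + 1/4·R3.
R4 ← R4 + 16/3·R3.
R4 ← R4 / (-577/37).
R1 ← R1 − 127/37·R4.
R2 ← R2 − 14/37·R4.
R3 ← R3 + 92/37·R4.
Reading off the reduced rows gives x_1 = 2, x_2 = 5, x_3 = 4, x_4 = 3.

x_1 = 2, x_2 = 5, x_3 = 4, x_4 = 3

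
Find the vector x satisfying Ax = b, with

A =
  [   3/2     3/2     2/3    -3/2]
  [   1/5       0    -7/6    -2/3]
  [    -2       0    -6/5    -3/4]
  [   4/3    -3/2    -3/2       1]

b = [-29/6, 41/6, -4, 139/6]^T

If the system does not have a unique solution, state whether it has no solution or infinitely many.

Row-reduce the augmented matrix:
R1 ← R1 / (3/2).
R2 ← R2 − 1/5·R1.
R3 ← R3 + 2·R1.
R4 ← R4 − 4/3·R1.
R2 ← R2 / (-1/5).
R1 ← R1 − 1·R2.
R3 ← R3 − 2·R2.
R4 ← R4 + 17/6·R2.
R3 ← R3 / (-193/15).
R1 ← R1 + 35/6·R3.
R2 ← R2 − 113/18·R3.
R4 ← R4 − 565/36·R3.
R4 ← R4 / (-947/9264).
R1 ← R1 − 45/1544·R4.
R2 ← R2 + 17861/13896·R4.
R3 ← R3 − 445/772·R4.
Reading off the reduced rows gives x_1 = 5, x_2 = -6, x_3 = -5, x_4 = 0.

x_1 = 5, x_2 = -6, x_3 = -5, x_4 = 0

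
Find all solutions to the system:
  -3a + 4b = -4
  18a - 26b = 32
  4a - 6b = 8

a = -4, b = -4

Row-reduce the augmented matrix:
R1 ← R1 / (-3).
R2 ← R2 − 18·R1.
R3 ← R3 − 4·R1.
R2 ← R2 / (-2).
R1 ← R1 + 4/3·R2.
R3 ← R3 + 2/3·R2.
R3 reduces to 0 = 0, so the extra equation is consistent.
Reading off the reduced rows gives a = -4, b = -4.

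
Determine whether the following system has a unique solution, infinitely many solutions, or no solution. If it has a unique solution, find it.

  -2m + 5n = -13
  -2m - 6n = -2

Row-reduce the augmented matrix:
R1 ← R1 / (-2).
R2 ← R2 + 2·R1.
R2 ← R2 / (-11).
R1 ← R1 + 5/2·R2.
Reading off the reduced rows gives m = 4, n = -1.

m = 4, n = -1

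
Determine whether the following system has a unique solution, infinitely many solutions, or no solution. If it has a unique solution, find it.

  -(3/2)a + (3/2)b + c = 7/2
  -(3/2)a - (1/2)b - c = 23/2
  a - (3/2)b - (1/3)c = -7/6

a = -6, b = -3, c = -1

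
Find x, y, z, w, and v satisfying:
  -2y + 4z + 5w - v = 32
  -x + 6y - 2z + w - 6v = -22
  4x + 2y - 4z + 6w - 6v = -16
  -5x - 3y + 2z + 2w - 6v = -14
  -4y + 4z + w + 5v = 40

x = -2, y = 2, z = 3, w = 6, v = 6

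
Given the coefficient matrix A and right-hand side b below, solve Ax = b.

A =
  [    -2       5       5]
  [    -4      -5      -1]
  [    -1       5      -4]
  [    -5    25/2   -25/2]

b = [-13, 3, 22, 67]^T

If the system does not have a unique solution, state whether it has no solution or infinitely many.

no solution

Row-reduce:
R1 ← R1 / (-2).
R2 ← R2 + 4·R1.
R3 ← R3 + 1·R1.
R4 ← R4 + 5·R1.
R2 ← R2 / (-15).
R1 ← R1 + 5/2·R2.
R3 ← R3 − 5/2·R2.
R3 ← R3 / (-25/3).
R1 ← R1 + 2/3·R3.
R2 ← R2 − 11/15·R3.
R4 ← R4 + 25·R3.
Row 4 reduces to 0 = -1/2, a contradiction. The system is inconsistent.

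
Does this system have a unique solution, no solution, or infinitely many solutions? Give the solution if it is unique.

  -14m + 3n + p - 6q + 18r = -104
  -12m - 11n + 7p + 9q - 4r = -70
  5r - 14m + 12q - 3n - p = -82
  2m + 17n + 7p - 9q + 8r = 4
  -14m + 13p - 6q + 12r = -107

Row-reduce the augmented matrix:
R1 ← R1 / (-14).
R2 ← R2 + 12·R1.
R3 ← R3 + 14·R1.
R4 ← R4 − 2·R1.
R5 ← R5 + 14·R1.
R2 ← R2 / (-95/7).
R1 ← R1 + 3/14·R2.
R3 ← R3 + 6·R2.
R4 ← R4 − 122/7·R2.
R5 ← R5 + 3·R2.
R3 ← R3 / (-448/95).
R1 ← R1 + 16/95·R3.
R2 ← R2 + 43/95·R3.
R4 ← R4 − 1428/95·R3.
R5 ← R5 − 1011/95·R3.
R4 ← R4 / (183/4).
R1 ← R1 + 3/14·R4.
R2 ← R2 + 243/112·R4.
R3 ← R3 + 279/112·R4.
R5 ← R5 − 2619/112·R4.
R5 ← R5 / (19653/6832).
R1 ← R1 + 3261/3416·R5.
R2 ← R2 − 3459/6832·R5.
R3 ← R3 + 4189/6832·R5.
R4 ← R4 + 455/732·R5.
Reading off the reduced rows gives m = 5, n = 1, p = -1, q = 0, r = -2.

m = 5, n = 1, p = -1, q = 0, r = -2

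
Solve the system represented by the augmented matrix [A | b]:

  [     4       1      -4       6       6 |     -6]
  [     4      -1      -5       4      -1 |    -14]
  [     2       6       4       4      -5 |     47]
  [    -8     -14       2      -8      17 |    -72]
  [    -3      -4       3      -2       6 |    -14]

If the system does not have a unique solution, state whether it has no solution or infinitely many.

no solution

Row-reduce:
R1 ← R1 / (4).
R2 ← R2 − 4·R1.
R3 ← R3 − 2·R1.
R4 ← R4 + 8·R1.
R5 ← R5 + 3·R1.
R2 ← R2 / (-2).
R1 ← R1 − 1/4·R2.
R3 ← R3 − 11/2·R2.
R4 ← R4 + 12·R2.
R5 ← R5 + 13/4·R2.
R3 ← R3 / (13/4).
R1 ← R1 + 9/8·R3.
R2 ← R2 − 1/2·R3.
R5 ← R5 − 13/8·R3.
R4 ← R4 / (16).
R1 ← R1 + 4/13·R4.
R2 ← R2 − 22/13·R4.
R3 ← R3 + 18/13·R4.
R5 ← R5 − 8·R4.
Row 5 reduces to 0 = -3/2, a contradiction. The system is inconsistent.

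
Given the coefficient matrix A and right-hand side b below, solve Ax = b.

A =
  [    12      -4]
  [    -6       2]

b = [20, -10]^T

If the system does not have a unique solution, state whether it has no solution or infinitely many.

infinitely many solutions

Row-reduce:
R1 ← R1 / (12).
R2 ← R2 + 6·R1.
Rank is 1 with 2 unknowns, leaving x_2 free.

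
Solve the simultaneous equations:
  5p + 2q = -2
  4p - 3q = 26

Row-reduce the augmented matrix:
R1 ← R1 / (5).
R2 ← R2 − 4·R1.
R2 ← R2 / (-23/5).
R1 ← R1 − 2/5·R2.
Reading off the reduced rows gives p = 2, q = -6.

p = 2, q = -6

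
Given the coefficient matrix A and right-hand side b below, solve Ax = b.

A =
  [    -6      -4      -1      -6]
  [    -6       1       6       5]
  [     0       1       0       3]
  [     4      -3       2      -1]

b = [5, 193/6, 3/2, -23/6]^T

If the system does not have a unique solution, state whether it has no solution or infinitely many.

Row-reduce the augmented matrix:
R1 ← R1 / (-6).
R2 ← R2 + 6·R1.
R4 ← R4 − 4·R1.
R2 ← R2 / (5).
R1 ← R1 − 2/3·R2.
R3 ← R3 − 1·R2.
R4 ← R4 + 17/3·R2.
R3 ← R3 / (-7/5).
R1 ← R1 + 23/30·R3.
R2 ← R2 − 7/5·R3.
R4 ← R4 − 139/15·R3.
R4 ← R4 / (268/21).
R1 ← R1 + 19/21·R4.
R2 ← R2 − 3·R4.
R3 ← R3 + 4/7·R4.
Reading off the reduced rows gives x_1 = -2, x_2 = 1/2, x_3 = 3, x_4 = 1/3.

x_1 = -2, x_2 = 1/2, x_3 = 3, x_4 = 1/3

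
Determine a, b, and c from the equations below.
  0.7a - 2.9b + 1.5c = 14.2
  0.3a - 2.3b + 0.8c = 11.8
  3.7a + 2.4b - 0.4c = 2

Row-reduce the augmented matrix:
R1 ← R1 / (7/10).
R2 ← R2 − 3/10·R1.
R3 ← R3 − 37/10·R1.
R2 ← R2 / (-37/35).
R1 ← R1 + 29/7·R2.
R3 ← R3 − 1241/70·R2.
R3 ← R3 / (-4213/740).
R1 ← R1 − 113/74·R3.
R2 ← R2 + 11/74·R3.
Reading off the reduced rows gives a = 4, b = -6, c = -4.

a = 4, b = -6, c = -4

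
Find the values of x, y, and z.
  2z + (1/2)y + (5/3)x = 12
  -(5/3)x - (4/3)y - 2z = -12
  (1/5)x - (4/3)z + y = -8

x = 0, y = 0, z = 6

Row-reduce the augmented matrix:
R1 ← R1 / (5/3).
R2 ← R2 + 5/3·R1.
R3 ← R3 − 1/5·R1.
R2 ← R2 / (-5/6).
R1 ← R1 − 3/10·R2.
R3 ← R3 − 47/50·R2.
R3 ← R3 / (-118/75).
R1 ← R1 − 6/5·R3.
Reading off the reduced rows gives x = 0, y = 0, z = 6.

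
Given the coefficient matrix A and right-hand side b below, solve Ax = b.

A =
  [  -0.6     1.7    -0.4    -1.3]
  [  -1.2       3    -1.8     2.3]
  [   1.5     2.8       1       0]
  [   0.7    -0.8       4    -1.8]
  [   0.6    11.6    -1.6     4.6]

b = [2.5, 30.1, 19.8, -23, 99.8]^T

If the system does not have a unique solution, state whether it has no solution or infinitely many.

x_1 = 4, x_2 = 6, x_3 = -3, x_4 = 5

Row-reduce the augmented matrix:
R1 ← R1 / (-3/5).
R2 ← R2 + 6/5·R1.
R3 ← R3 − 3/2·R1.
R4 ← R4 − 7/10·R1.
R5 ← R5 − 3/5·R1.
R2 ← R2 / (-2/5).
R1 ← R1 + 17/6·R2.
R3 ← R3 − 141/20·R2.
R4 ← R4 − 71/60·R2.
R5 ← R5 − 133/10·R2.
R3 ← R3 / (-141/8).
R1 ← R1 − 31/4·R3.
R2 ← R2 − 5/2·R3.
R4 ← R4 − 23/40·R3.
R5 ← R5 + 141/4·R3.
R4 ← R4 / (32643/2350).
R1 ← R1 − 941/235·R4.
R2 ← R2 + 65/141·R4.
R3 ← R3 + 6649/1410·R4.
R5 reduces to 0 = 0, so the extra equation is consistent.
Reading off the reduced rows gives x_1 = 4, x_2 = 6, x_3 = -3, x_4 = 5.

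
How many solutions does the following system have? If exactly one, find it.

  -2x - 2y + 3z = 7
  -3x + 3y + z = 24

Row-reduce:
R1 ← R1 / (-2).
R2 ← R2 + 3·R1.
R2 ← R2 / (6).
R1 ← R1 − 1·R2.
Rank is 2 with 3 unknowns, leaving z free.

infinitely many solutions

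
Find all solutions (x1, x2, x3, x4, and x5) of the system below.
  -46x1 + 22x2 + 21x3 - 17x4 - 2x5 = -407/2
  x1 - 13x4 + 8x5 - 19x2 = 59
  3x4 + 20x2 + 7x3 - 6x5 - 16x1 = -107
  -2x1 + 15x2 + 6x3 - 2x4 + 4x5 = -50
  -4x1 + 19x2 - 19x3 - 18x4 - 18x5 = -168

Row-reduce:
R1 ← R1 / (-46).
R2 ← R2 − 1·R1.
R3 ← R3 + 16·R1.
R4 ← R4 + 2·R1.
R5 ← R5 + 4·R1.
R2 ← R2 / (-426/23).
R1 ← R1 + 11/23·R2.
R3 ← R3 − 284/23·R2.
R4 ← R4 − 323/23·R2.
R5 ← R5 − 393/23·R2.
Swap R3 and R4.
R3 ← R3 / (1543/284).
R1 ← R1 + 133/284·R3.
R2 ← R2 + 7/284·R3.
R5 ← R5 + 5795/284·R3.
Swap R4 and R5.
R4 ← R4 / (-110575/1543).
R1 ← R1 + 413/1543·R4.
R2 ← R2 − 1034/1543·R4.
R3 ← R3 + 3237/1543·R4.
Row 5 reduces to 0 = 1/6, a contradiction. The system is inconsistent.

no solution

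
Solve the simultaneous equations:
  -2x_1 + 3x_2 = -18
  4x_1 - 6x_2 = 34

no solution

Row-reduce:
R1 ← R1 / (-2).
R2 ← R2 − 4·R1.
Row 2 reduces to 0 = -2, a contradiction. The system is inconsistent.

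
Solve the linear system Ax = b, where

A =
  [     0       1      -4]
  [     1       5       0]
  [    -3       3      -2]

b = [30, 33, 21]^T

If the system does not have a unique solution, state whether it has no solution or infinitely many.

Row-reduce the augmented matrix:
Swap R1 and R2.
R3 ← R3 + 3·R1.
R1 ← R1 − 5·R2.
R3 ← R3 − 18·R2.
R3 ← R3 / (70).
R1 ← R1 − 20·R3.
R2 ← R2 + 4·R3.
Reading off the reduced rows gives x_1 = 3, x_2 = 6, x_3 = -6.

x_1 = 3, x_2 = 6, x_3 = -6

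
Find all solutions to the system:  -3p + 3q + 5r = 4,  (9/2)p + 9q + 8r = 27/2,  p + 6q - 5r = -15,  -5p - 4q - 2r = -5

no solution

Row-reduce:
R1 ← R1 / (-3).
R2 ← R2 − 9/2·R1.
R3 ← R3 − 1·R1.
R4 ← R4 + 5·R1.
R2 ← R2 / (27/2).
R1 ← R1 + 1·R2.
R3 ← R3 − 7·R2.
R4 ← R4 + 9·R2.
R3 ← R3 / (-307/27).
R1 ← R1 + 14/27·R3.
R2 ← R2 − 31/27·R3.
Row 4 reduces to 0 = 4/3, a contradiction. The system is inconsistent.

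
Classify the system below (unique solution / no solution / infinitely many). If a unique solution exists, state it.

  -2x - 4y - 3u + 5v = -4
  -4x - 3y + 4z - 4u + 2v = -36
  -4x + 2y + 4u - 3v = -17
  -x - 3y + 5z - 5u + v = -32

infinitely many solutions

Row-reduce:
R1 ← R1 / (-2).
R2 ← R2 + 4·R1.
R3 ← R3 + 4·R1.
R4 ← R4 + 1·R1.
R2 ← R2 / (5).
R1 ← R1 − 2·R2.
R3 ← R3 − 10·R2.
R4 ← R4 + 1·R2.
R3 ← R3 / (-8).
R1 ← R1 + 8/5·R3.
R2 ← R2 − 4/5·R3.
R4 ← R4 − 29/5·R3.
R4 ← R4 / (5/4).
R1 ← R1 + 1/2·R4.
R2 ← R2 − 1·R4.
R3 ← R3 + 3/4·R4.
Rank is 4 with 5 unknowns, leaving v free.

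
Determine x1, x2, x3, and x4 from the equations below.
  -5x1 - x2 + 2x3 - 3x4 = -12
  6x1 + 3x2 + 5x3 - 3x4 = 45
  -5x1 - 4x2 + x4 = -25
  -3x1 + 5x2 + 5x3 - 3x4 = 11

x1 = 4, x2 = 1, x3 = 3, x4 = -1

Row-reduce the augmented matrix:
R1 ← R1 / (-5).
R2 ← R2 − 6·R1.
R3 ← R3 + 5·R1.
R4 ← R4 + 3·R1.
R2 ← R2 / (9/5).
R1 ← R1 − 1/5·R2.
R3 ← R3 + 3·R2.
R4 ← R4 − 28/5·R2.
R3 ← R3 / (31/3).
R1 ← R1 + 11/9·R3.
R2 ← R2 − 37/9·R3.
R4 ← R4 + 173/9·R3.
R4 ← R4 / (587/93).
R1 ← R1 − 47/93·R4.
R2 ← R2 + 82/93·R4.
R3 ← R3 + 21/31·R4.
Reading off the reduced rows gives x1 = 4, x2 = 1, x3 = 3, x4 = -1.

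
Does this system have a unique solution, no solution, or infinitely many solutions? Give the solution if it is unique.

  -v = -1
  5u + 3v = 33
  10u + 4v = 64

u = 6, v = 1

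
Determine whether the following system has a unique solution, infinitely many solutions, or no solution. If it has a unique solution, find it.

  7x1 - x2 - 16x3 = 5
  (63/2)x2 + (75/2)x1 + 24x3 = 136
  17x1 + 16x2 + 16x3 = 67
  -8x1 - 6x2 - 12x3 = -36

no solution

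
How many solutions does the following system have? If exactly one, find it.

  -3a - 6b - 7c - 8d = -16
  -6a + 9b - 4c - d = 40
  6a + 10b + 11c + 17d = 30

infinitely many solutions

Row-reduce:
R1 ← R1 / (-3).
R2 ← R2 + 6·R1.
R3 ← R3 − 6·R1.
R2 ← R2 / (21).
R1 ← R1 − 2·R2.
R3 ← R3 + 2·R2.
R3 ← R3 / (-43/21).
R1 ← R1 − 29/21·R3.
R2 ← R2 − 10/21·R3.
Rank is 3 with 4 unknowns, leaving d free.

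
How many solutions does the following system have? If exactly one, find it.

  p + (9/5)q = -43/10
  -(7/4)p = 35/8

p = -5/2, q = -1

From equation 1: p = -43/10 − 9/5·q.
Substitute into equation 2 and solve: q = -1.
Then p = -5/2.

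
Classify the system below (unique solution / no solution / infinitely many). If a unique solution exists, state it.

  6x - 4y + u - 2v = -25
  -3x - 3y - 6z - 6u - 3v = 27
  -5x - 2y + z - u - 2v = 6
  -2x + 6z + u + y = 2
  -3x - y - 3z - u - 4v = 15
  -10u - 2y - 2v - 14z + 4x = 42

x = -1, y = 5, z = 0, u = -5, v = -3

Row-reduce the augmented matrix:
R1 ← R1 / (6).
R2 ← R2 + 3·R1.
R3 ← R3 + 5·R1.
R4 ← R4 + 2·R1.
R5 ← R5 + 3·R1.
R6 ← R6 − 4·R1.
R2 ← R2 / (-5).
R1 ← R1 + 2/3·R2.
R3 ← R3 + 16/3·R2.
R4 ← R4 + 1/3·R2.
R5 ← R5 + 3·R2.
R6 ← R6 − 2/3·R2.
R3 ← R3 / (37/5).
R1 ← R1 − 4/5·R3.
R2 ← R2 − 6/5·R3.
R4 ← R4 − 32/5·R3.
R5 ← R5 − 3/5·R3.
R6 ← R6 + 74/5·R3.
R4 ← R4 / (-239/74).
R1 ← R1 − 21/74·R4.
R2 ← R2 − 13/74·R4.
R3 ← R3 − 57/74·R4.
R5 ← R5 − 173/74·R4.
R5 ← R5 / (-792/239).
R1 ← R1 − 13/239·R5.
R2 ← R2 − 156/239·R5.
R3 ← R3 + 33/239·R5.
R4 ← R4 − 68/239·R5.
R6 reduces to 0 = 0, so the extra equation is consistent.
Reading off the reduced rows gives x = -1, y = 5, z = 0, u = -5, v = -3.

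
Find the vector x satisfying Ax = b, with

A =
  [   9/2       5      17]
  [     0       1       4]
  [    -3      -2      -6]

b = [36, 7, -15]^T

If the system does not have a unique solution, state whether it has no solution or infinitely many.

Row-reduce:
R1 ← R1 / (9/2).
R3 ← R3 + 3·R1.
R1 ← R1 − 10/9·R2.
R3 ← R3 − 4/3·R2.
Row 3 reduces to 0 = -1/3, a contradiction. The system is inconsistent.

no solution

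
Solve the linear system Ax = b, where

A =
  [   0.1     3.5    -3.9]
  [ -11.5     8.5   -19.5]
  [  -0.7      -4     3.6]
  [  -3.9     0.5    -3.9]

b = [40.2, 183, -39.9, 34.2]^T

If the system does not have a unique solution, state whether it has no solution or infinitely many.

x_1 = -3, x_2 = 6, x_3 = -5

Row-reduce the augmented matrix:
R1 ← R1 / (1/10).
R2 ← R2 + 23/2·R1.
R3 ← R3 + 7/10·R1.
R4 ← R4 + 39/10·R1.
R2 ← R2 / (411).
R1 ← R1 − 35·R2.
R3 ← R3 − 41/2·R2.
R4 ← R4 − 137·R2.
R3 ← R3 / (-489/1370).
R1 ← R1 − 117/137·R3.
R2 ← R2 + 156/137·R3.
R4 reduces to 0 = 0, so the extra equation is consistent.
Reading off the reduced rows gives x_1 = -3, x_2 = 6, x_3 = -5.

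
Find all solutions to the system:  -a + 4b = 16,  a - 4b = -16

infinitely many solutions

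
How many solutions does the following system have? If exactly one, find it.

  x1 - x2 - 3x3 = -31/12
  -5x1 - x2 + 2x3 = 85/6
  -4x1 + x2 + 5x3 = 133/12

x1 = -3, x2 = 1/3, x3 = -1/4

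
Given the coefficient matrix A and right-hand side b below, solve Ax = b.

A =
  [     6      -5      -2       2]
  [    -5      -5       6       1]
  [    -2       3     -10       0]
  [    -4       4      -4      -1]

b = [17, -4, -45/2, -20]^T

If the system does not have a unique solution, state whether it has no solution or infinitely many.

no solution

Row-reduce:
R1 ← R1 / (6).
R2 ← R2 + 5·R1.
R3 ← R3 + 2·R1.
R4 ← R4 + 4·R1.
R2 ← R2 / (-55/6).
R1 ← R1 + 5/6·R2.
R3 ← R3 − 4/3·R2.
R4 ← R4 − 2/3·R2.
R3 ← R3 / (-552/55).
R1 ← R1 + 8/11·R3.
R2 ← R2 + 26/55·R3.
R4 ← R4 + 276/55·R3.
Row 4 reduces to 0 = -1/4, a contradiction. The system is inconsistent.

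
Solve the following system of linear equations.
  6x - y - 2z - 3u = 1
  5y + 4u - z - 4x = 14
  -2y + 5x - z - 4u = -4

Row-reduce:
R1 ← R1 / (6).
R2 ← R2 + 4·R1.
R3 ← R3 − 5·R1.
R2 ← R2 / (13/3).
R1 ← R1 + 1/6·R2.
R3 ← R3 + 7/6·R2.
R3 ← R3 / (1/26).
R1 ← R1 + 11/26·R3.
R2 ← R2 + 7/13·R3.
Rank is 3 with 4 unknowns, leaving u free.

infinitely many solutions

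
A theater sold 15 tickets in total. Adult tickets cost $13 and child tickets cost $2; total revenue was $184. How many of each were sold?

adult tickets: 14, child tickets: 1

Let a = adult tickets, c = child tickets.
  a + c = 15
  13a + 2c = 184
From equation 1: a = 15 − c.
Substitute into equation 2 and solve: c = 1.
Then a = 14.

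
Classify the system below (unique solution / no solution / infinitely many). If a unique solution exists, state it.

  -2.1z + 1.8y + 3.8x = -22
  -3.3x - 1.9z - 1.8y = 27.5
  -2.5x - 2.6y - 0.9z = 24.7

x = -5, y = -4, z = -2

Row-reduce the augmented matrix:
R1 ← R1 / (19/5).
R2 ← R2 + 33/10·R1.
R3 ← R3 + 5/2·R1.
R2 ← R2 / (-9/38).
R1 ← R1 − 9/19·R2.
R3 ← R3 + 269/190·R2.
R3 ← R3 / (899/45).
R1 ← R1 + 8·R3.
R2 ← R2 − 283/18·R3.
Reading off the reduced rows gives x = -5, y = -4, z = -2.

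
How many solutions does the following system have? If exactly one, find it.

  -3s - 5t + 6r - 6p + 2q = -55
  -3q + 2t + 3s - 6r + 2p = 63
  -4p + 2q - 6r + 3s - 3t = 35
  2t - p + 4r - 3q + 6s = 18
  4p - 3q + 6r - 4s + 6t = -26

p = -2, q = -6, r = -6, s = 3, t = 2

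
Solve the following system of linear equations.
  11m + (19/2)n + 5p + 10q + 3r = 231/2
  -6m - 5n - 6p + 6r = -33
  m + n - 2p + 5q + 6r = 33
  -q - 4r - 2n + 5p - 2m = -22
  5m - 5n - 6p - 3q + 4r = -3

Row-reduce:
R1 ← R1 / (11).
R2 ← R2 + 6·R1.
R3 ← R3 − 1·R1.
R4 ← R4 + 2·R1.
R5 ← R5 − 5·R1.
R2 ← R2 / (2/11).
R1 ← R1 − 19/22·R2.
R3 ← R3 − 3/22·R2.
R4 ← R4 + 3/11·R2.
R5 ← R5 + 205/22·R2.
Swap R3 and R4.
R1 ← R1 − 16·R3.
R2 ← R2 + 18·R3.
R5 ← R5 + 176·R3.
Swap R4 and R5.
R4 ← R4 / (1856).
R1 ← R1 + 169·R4.
R2 ← R2 − 192·R4.
R3 ← R3 − 9·R4.
Rank is 4 with 5 unknowns, leaving r free.

infinitely many solutions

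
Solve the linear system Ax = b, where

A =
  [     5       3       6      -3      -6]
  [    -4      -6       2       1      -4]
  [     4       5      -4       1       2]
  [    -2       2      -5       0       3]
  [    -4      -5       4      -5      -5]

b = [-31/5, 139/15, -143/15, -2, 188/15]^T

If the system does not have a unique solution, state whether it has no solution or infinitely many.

Row-reduce the augmented matrix:
R1 ← R1 / (5).
R2 ← R2 + 4·R1.
R3 ← R3 − 4·R1.
R4 ← R4 + 2·R1.
R5 ← R5 + 4·R1.
R2 ← R2 / (-18/5).
R1 ← R1 − 3/5·R2.
R3 ← R3 − 13/5·R2.
R4 ← R4 − 16/5·R2.
R5 ← R5 + 13/5·R2.
R3 ← R3 / (-35/9).
R1 ← R1 − 7/3·R3.
R2 ← R2 + 17/9·R3.
R4 ← R4 − 31/9·R3.
R5 ← R5 − 35/9·R3.
R4 ← R4 / (-23/70).
R1 ← R1 − 3/5·R4.
R2 ← R2 + 27/35·R4.
R3 ← R3 + 43/70·R4.
R5 ← R5 + 4·R4.
R5 ← R5 / (1843/23).
R1 ← R1 + 342/23·R5.
R2 ← R2 − 420/23·R5.
R3 ← R3 − 291/23·R5.
R4 ← R4 − 478/23·R5.
Reading off the reduced rows gives x_1 = 0, x_2 = -2, x_3 = -1/5, x_4 = -1, x_5 = 1/3.

x_1 = 0, x_2 = -2, x_3 = -1/5, x_4 = -1, x_5 = 1/3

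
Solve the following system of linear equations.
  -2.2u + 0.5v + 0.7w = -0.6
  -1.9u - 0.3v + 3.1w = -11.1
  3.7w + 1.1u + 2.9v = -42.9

u = -3, v = -6, w = -6

Row-reduce the augmented matrix:
R1 ← R1 / (-11/5).
R2 ← R2 + 19/10·R1.
R3 ← R3 − 11/10·R1.
R2 ← R2 / (-161/220).
R1 ← R1 + 5/22·R2.
R3 ← R3 − 63/20·R2.
R3 ← R3 / (1701/115).
R1 ← R1 + 176/161·R3.
R2 ← R2 + 549/161·R3.
Reading off the reduced rows gives u = -3, v = -6, w = -6.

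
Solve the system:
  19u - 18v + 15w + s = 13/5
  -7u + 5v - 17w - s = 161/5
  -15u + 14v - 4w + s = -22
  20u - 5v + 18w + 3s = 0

Row-reduce the augmented matrix:
R1 ← R1 / (19).
R2 ← R2 + 7·R1.
R3 ← R3 + 15·R1.
R4 ← R4 − 20·R1.
R2 ← R2 / (-31/19).
R1 ← R1 + 18/19·R2.
R3 ← R3 + 4/19·R2.
R4 ← R4 − 265/19·R2.
R3 ← R3 / (289/31).
R1 ← R1 − 231/31·R3.
R2 ← R2 − 218/31·R3.
R4 ← R4 + 2972/31·R3.
R4 ← R4 / (4563/289).
R1 ← R1 + 311/289·R4.
R2 ← R2 + 296/289·R4.
R3 ← R3 − 58/289·R4.
Reading off the reduced rows gives u = 12/5, v = 0, w = -3, s = 2.

u = 12/5, v = 0, w = -3, s = 2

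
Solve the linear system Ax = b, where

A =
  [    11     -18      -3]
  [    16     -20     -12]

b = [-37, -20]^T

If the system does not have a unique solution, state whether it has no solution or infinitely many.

infinitely many solutions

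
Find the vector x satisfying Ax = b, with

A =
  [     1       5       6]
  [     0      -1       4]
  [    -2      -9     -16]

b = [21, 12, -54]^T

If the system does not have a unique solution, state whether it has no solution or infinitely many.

Row-reduce:
R3 ← R3 + 2·R1.
R2 ← R2 / (-1).
R1 ← R1 − 5·R2.
R3 ← R3 − 1·R2.
Rank is 2 with 3 unknowns, leaving x_3 free.

infinitely many solutions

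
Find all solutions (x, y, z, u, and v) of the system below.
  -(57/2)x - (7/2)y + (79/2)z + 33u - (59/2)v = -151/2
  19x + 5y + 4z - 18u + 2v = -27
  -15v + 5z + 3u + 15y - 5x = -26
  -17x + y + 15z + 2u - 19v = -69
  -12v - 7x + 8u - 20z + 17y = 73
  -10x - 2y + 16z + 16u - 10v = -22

Row-reduce:
R1 ← R1 / (-57/2).
R2 ← R2 − 19·R1.
R3 ← R3 + 5·R1.
R4 ← R4 + 17·R1.
R5 ← R5 + 7·R1.
R6 ← R6 + 10·R1.
R2 ← R2 / (8/3).
R1 ← R1 − 7/57·R2.
R3 ← R3 − 890/57·R2.
R4 ← R4 − 176/57·R2.
R5 ← R5 − 1018/57·R2.
R6 ← R6 + 44/57·R2.
R3 ← R3 / (-13645/76).
R1 ← R1 + 423/152·R3.
R2 ← R2 − 91/8·R3.
R4 ← R4 + 830/19·R3.
R5 ← R5 + 17697/76·R3.
R6 ← R6 − 415/38·R3.
R4 ← R4 / (-43496/2729).
R1 ← R1 + 25539/27290·R4.
R2 ← R2 + 4383/27290·R4.
R3 ← R3 − 1992/13645·R4.
R5 ← R5 − 96869/13645·R4.
R6 ← R6 − 10874/2729·R4.
R5 ← R5 / (-258611/27185).
R1 ← R1 − 33511/54370·R5.
R2 ← R2 + 35673/54370·R5.
R3 ← R3 + 15103/27185·R5.
R4 ← R4 − 1271/5437·R5.
Row 6 reduces to 0 = -3/2, a contradiction. The system is inconsistent.

no solution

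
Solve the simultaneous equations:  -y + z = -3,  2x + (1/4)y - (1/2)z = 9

infinitely many solutions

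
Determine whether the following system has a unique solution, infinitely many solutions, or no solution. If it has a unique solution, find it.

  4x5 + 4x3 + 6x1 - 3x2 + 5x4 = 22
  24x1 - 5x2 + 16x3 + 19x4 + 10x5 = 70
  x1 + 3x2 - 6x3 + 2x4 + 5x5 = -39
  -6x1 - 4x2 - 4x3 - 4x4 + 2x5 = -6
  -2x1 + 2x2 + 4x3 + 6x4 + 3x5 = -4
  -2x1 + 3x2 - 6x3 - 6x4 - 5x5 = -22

Row-reduce:
R1 ← R1 / (6).
R2 ← R2 − 24·R1.
R3 ← R3 − 1·R1.
R4 ← R4 + 6·R1.
R5 ← R5 + 2·R1.
R6 ← R6 + 2·R1.
R2 ← R2 / (7).
R1 ← R1 + 1/2·R2.
R3 ← R3 − 7/2·R2.
R4 ← R4 + 7·R2.
R5 ← R5 − 1·R2.
R6 ← R6 − 2·R2.
R3 ← R3 / (-20/3).
R1 ← R1 − 2/3·R3.
R5 ← R5 − 16/3·R3.
R6 ← R6 + 14/3·R3.
Swap R4 and R5.
R4 ← R4 / (64/7).
R1 ← R1 − 13/14·R4.
R2 ← R2 + 1/7·R4.
R3 ← R3 + 1/4·R4.
R6 ← R6 + 73/14·R4.
Swap R5 and R6.
R5 ← R5 / (-499/640).
R1 ← R1 + 97/640·R5.
R2 ← R2 + 219/320·R5.
R3 ← R3 + 1021/1280·R5.
R4 ← R4 − 387/320·R5.
Row 6 reduces to 0 = -2, a contradiction. The system is inconsistent.

no solution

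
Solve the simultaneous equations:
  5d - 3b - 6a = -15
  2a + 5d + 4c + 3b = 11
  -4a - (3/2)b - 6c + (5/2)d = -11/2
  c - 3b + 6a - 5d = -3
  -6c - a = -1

Row-reduce:
R1 ← R1 / (-6).
R2 ← R2 − 2·R1.
R3 ← R3 + 4·R1.
R4 ← R4 − 6·R1.
R5 ← R5 + 1·R1.
R2 ← R2 / (2).
R1 ← R1 − 1/2·R2.
R3 ← R3 − 1/2·R2.
R4 ← R4 + 6·R2.
R5 ← R5 − 1/2·R2.
R3 ← R3 / (-7).
R1 ← R1 + 1·R3.
R2 ← R2 − 2·R3.
R4 ← R4 − 13·R3.
R5 ← R5 + 7·R3.
R4 ← R4 / (215/14).
R1 ← R1 + 15/7·R4.
R2 ← R2 − 55/21·R4.
R3 ← R3 − 5/14·R4.
Row 5 reduces to 0 = -3, a contradiction. The system is inconsistent.

no solution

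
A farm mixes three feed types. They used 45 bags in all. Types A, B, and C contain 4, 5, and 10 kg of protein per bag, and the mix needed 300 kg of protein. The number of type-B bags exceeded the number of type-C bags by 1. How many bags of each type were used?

type-A bags: 10, type-B bags: 18, type-C bags: 17

Let a = type-A bags, b = type-B bags, c = type-C bags.
  a + b + c = 45
  4a + 5b + 10c = 300
  b - c = 1
Row-reduce the augmented matrix:
R2 ← R2 − 4·R1.
R1 ← R1 − 1·R2.
R3 ← R3 − 1·R2.
R3 ← R3 / (-7).
R1 ← R1 + 5·R3.
R2 ← R2 − 6·R3.
Reading off the reduced rows gives a = 10, b = 18, c = 17.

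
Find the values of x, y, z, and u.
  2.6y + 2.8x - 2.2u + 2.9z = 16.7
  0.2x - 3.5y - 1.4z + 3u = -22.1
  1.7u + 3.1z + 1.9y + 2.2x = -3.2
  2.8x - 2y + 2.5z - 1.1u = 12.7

Row-reduce the augmented matrix:
R1 ← R1 / (14/5).
R2 ← R2 − 1/5·R1.
R3 ← R3 − 11/5·R1.
R4 ← R4 − 14/5·R1.
R2 ← R2 / (-129/35).
R1 ← R1 − 13/14·R2.
R3 ← R3 + 1/7·R2.
R4 ← R4 + 23/5·R2.
R3 ← R3 / (38/43).
R1 ← R1 − 217/344·R3.
R2 ← R2 − 75/172·R3.
R4 ← R4 − 1381/860·R3.
R4 ← R4 / (-13449/1520).
R1 ← R1 + 1429/608·R4.
R2 ← R2 + 2269/912·R4.
R3 ← R3 − 853/228·R4.
Reading off the reduced rows gives x = -3, y = -1, z = 5, u = -6.

x = -3, y = -1, z = 5, u = -6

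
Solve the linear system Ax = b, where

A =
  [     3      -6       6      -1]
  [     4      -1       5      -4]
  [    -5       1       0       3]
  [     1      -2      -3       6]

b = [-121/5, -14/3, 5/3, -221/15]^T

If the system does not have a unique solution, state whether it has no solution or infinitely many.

x_1 = -1, x_2 = 8/3, x_3 = -6/5, x_4 = -2

Row-reduce the augmented matrix:
R1 ← R1 / (3).
R2 ← R2 − 4·R1.
R3 ← R3 + 5·R1.
R4 ← R4 − 1·R1.
R2 ← R2 / (7).
R1 ← R1 + 2·R2.
R3 ← R3 + 9·R2.
R3 ← R3 / (43/7).
R1 ← R1 − 8/7·R3.
R2 ← R2 + 3/7·R3.
R4 ← R4 + 5·R3.
R4 ← R4 / (199/43).
R1 ← R1 + 91/129·R4.
R2 ← R2 + 68/129·R4.
R3 ← R3 + 44/129·R4.
Reading off the reduced rows gives x_1 = -1, x_2 = 8/3, x_3 = -6/5, x_4 = -2.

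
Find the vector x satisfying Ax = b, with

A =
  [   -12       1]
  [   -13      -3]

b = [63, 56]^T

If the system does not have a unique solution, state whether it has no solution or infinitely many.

From equation 1: x_2 = 63 + 12·x_1.
Substitute into equation 2 and solve: x_1 = -5.
Then x_2 = 3.

x_1 = -5, x_2 = 3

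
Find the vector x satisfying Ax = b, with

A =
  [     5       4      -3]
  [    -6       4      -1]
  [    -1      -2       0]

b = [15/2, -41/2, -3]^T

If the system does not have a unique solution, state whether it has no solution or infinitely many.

Row-reduce the augmented matrix:
R1 ← R1 / (5).
R2 ← R2 + 6·R1.
R3 ← R3 + 1·R1.
R2 ← R2 / (44/5).
R1 ← R1 − 4/5·R2.
R3 ← R3 + 6/5·R2.
R3 ← R3 / (-27/22).
R1 ← R1 + 2/11·R3.
R2 ← R2 + 23/44·R3.
Reading off the reduced rows gives x_1 = 3, x_2 = 0, x_3 = 5/2.

x_1 = 3, x_2 = 0, x_3 = 5/2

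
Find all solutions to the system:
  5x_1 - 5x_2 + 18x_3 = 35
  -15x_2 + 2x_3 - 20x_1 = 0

infinitely many solutions

Row-reduce:
R1 ← R1 / (5).
R2 ← R2 + 20·R1.
R2 ← R2 / (-35).
R1 ← R1 + 1·R2.
Rank is 2 with 3 unknowns, leaving x_3 free.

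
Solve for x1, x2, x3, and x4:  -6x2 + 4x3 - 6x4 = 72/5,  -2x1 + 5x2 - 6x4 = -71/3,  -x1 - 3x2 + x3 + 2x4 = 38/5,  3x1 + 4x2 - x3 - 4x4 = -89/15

x1 = 3, x2 = -7/3, x3 = 8/5, x4 = 1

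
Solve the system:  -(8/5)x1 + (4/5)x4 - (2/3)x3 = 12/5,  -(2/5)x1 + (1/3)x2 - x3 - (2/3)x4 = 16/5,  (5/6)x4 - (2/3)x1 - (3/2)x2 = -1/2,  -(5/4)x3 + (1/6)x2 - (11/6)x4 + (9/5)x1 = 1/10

x1 = -3, x2 = 0, x3 = 0, x4 = -3

Row-reduce the augmented matrix:
R1 ← R1 / (-8/5).
R2 ← R2 + 2/5·R1.
R3 ← R3 + 2/3·R1.
R4 ← R4 − 9/5·R1.
R2 ← R2 / (1/3).
R3 ← R3 + 3/2·R2.
R4 ← R4 − 1/6·R2.
R3 ← R3 / (-125/36).
R1 ← R1 − 5/12·R3.
R2 ← R2 + 5/2·R3.
R4 ← R4 + 19/12·R3.
R4 ← R4 / (1313/1250).
R1 ← R1 + 227/250·R4.
R2 ← R2 + 19/125·R4.
R3 ← R3 − 612/625·R4.
Reading off the reduced rows gives x1 = -3, x2 = 0, x3 = 0, x4 = -3.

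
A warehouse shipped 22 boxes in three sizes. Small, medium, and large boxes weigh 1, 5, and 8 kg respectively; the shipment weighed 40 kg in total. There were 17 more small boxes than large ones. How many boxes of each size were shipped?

small boxes: 19, medium boxes: 1, large boxes: 2

Let s = small boxes, m = medium boxes, l = large boxes.
  s + m + l = 22
  s + 8l + 5m = 40
  s - l = 17
Row-reduce the augmented matrix:
R2 ← R2 − 1·R1.
R3 ← R3 − 1·R1.
R2 ← R2 / (4).
R1 ← R1 − 1·R2.
R3 ← R3 + 1·R2.
R3 ← R3 / (-1/4).
R1 ← R1 + 3/4·R3.
R2 ← R2 − 7/4·R3.
Reading off the reduced rows gives s = 19, m = 1, l = 2.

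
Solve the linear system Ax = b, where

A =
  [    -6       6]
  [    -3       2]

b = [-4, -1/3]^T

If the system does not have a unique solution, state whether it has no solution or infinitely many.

x_1 = -1, x_2 = -5/3

Row-reduce the augmented matrix:
R1 ← R1 / (-6).
R2 ← R2 + 3·R1.
R2 ← R2 / (-1).
R1 ← R1 + 1·R2.
Reading off the reduced rows gives x_1 = -1, x_2 = -5/3.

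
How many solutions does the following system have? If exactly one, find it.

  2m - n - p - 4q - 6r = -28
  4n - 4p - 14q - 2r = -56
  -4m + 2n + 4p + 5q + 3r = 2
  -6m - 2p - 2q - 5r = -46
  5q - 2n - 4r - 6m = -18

Row-reduce:
R1 ← R1 / (2).
R3 ← R3 + 4·R1.
R4 ← R4 + 6·R1.
R5 ← R5 + 6·R1.
R2 ← R2 / (4).
R1 ← R1 + 1/2·R2.
R4 ← R4 + 3·R2.
R5 ← R5 + 5·R2.
R3 ← R3 / (2).
R1 ← R1 + 1·R3.
R2 ← R2 + 1·R3.
R4 ← R4 + 8·R3.
R5 ← R5 + 8·R3.
R4 ← R4 / (-73/2).
R1 ← R1 + 21/4·R4.
R2 ← R2 + 5·R4.
R3 ← R3 + 3/2·R4.
R5 ← R5 + 73/2·R4.
Rank is 4 with 5 unknowns, leaving r free.

infinitely many solutions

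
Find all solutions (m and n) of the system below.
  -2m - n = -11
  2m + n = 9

Row-reduce:
R1 ← R1 / (-2).
R2 ← R2 − 2·R1.
Row 2 reduces to 0 = -2, a contradiction. The system is inconsistent.

no solution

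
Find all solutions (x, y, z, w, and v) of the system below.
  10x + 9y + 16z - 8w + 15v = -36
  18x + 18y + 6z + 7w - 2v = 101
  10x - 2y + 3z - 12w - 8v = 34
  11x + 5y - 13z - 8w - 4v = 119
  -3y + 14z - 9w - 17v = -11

x = 2, y = 5, z = -4, w = -1, v = -3

Row-reduce the augmented matrix:
R1 ← R1 / (10).
R2 ← R2 − 18·R1.
R3 ← R3 − 10·R1.
R4 ← R4 − 11·R1.
R2 ← R2 / (9/5).
R1 ← R1 − 9/10·R2.
R3 ← R3 + 11·R2.
R4 ← R4 + 49/10·R2.
R5 ← R5 + 3·R2.
R3 ← R3 / (-457/3).
R1 ← R1 − 13·R3.
R2 ← R2 + 38/3·R3.
R4 ← R4 + 278/3·R3.
R5 ← R5 + 24·R3.
R4 ← R4 / (-49535/2742).
R1 ← R1 + 1867/2742·R4.
R2 ← R2 − 1847/1371·R4.
R3 ← R3 + 1141/1371·R4.
R5 ← R5 − 9176/1371·R4.
R5 ← R5 / (-1263476/49535).
R1 ← R1 + 95569/49535·R5.
R2 ← R2 − 109203/49535·R5.
R3 ← R3 − 14096/49535·R5.
R4 ← R4 + 61294/49535·R5.
Reading off the reduced rows gives x = 2, y = 5, z = -4, w = -1, v = -3.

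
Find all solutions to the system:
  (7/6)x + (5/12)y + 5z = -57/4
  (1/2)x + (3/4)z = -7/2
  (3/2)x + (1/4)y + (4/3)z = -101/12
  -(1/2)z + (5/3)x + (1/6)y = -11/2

Row-reduce the augmented matrix:
R1 ← R1 / (7/6).
R2 ← R2 − 1/2·R1.
R3 ← R3 − 3/2·R1.
R4 ← R4 − 5/3·R1.
R2 ← R2 / (-5/28).
R1 ← R1 − 5/14·R2.
R3 ← R3 + 2/7·R2.
R4 ← R4 + 3/7·R2.
R3 ← R3 / (-43/15).
R1 ← R1 − 3/2·R3.
R2 ← R2 − 39/5·R3.
R4 ← R4 + 43/10·R3.
R4 reduces to 0 = 0, so the extra equation is consistent.
Reading off the reduced rows gives x = -4, y = 1, z = -2.

x = -4, y = 1, z = -2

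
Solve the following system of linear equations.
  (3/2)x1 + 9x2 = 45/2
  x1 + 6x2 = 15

Row-reduce:
R1 ← R1 / (3/2).
R2 ← R2 − 1·R1.
Rank is 1 with 2 unknowns, leaving x2 free.

infinitely many solutions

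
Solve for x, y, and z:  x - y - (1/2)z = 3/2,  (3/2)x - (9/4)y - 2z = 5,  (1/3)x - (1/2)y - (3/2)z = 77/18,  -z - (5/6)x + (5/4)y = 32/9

x = 4/3, y = 4/3, z = -3

Row-reduce the augmented matrix:
R2 ← R2 − 3/2·R1.
R3 ← R3 − 1/3·R1.
R4 ← R4 + 5/6·R1.
R2 ← R2 / (-3/4).
R1 ← R1 + 1·R2.
R3 ← R3 + 1/6·R2.
R4 ← R4 − 5/12·R2.
R3 ← R3 / (-19/18).
R1 ← R1 − 7/6·R3.
R2 ← R2 − 5/3·R3.
R4 ← R4 + 19/9·R3.
R4 reduces to 0 = 0, so the extra equation is consistent.
Reading off the reduced rows gives x = 4/3, y = 4/3, z = -3.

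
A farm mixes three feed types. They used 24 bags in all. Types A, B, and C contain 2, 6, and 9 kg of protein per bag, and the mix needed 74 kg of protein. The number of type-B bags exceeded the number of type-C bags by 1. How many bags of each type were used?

type-A bags: 19, type-B bags: 3, type-C bags: 2

Let a = type-A bags, b = type-B bags, c = type-C bags.
  b + c + a = 24
  6b + 2a + 9c = 74
  b - c = 1
Row-reduce the augmented matrix:
R2 ← R2 − 2·R1.
R2 ← R2 / (4).
R1 ← R1 − 1·R2.
R3 ← R3 − 1·R2.
R3 ← R3 / (-11/4).
R1 ← R1 + 3/4·R3.
R2 ← R2 − 7/4·R3.
Reading off the reduced rows gives a = 19, b = 3, c = 2.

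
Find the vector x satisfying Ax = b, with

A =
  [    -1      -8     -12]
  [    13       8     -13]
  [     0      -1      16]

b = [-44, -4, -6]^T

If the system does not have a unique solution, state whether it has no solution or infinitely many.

Row-reduce the augmented matrix:
R1 ← R1 / (-1).
R2 ← R2 − 13·R1.
R2 ← R2 / (-96).
R1 ← R1 − 8·R2.
R3 ← R3 + 1·R2.
R3 ← R3 / (1705/96).
R1 ← R1 + 25/12·R3.
R2 ← R2 − 169/96·R3.
Reading off the reduced rows gives x_1 = -4, x_2 = 6, x_3 = 0.

x_1 = -4, x_2 = 6, x_3 = 0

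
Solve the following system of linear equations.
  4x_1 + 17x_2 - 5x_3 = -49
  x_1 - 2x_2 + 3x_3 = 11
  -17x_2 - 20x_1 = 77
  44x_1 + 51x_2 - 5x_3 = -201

no solution

Row-reduce:
R1 ← R1 / (4).
R2 ← R2 − 1·R1.
R3 ← R3 + 20·R1.
R4 ← R4 − 44·R1.
R2 ← R2 / (-25/4).
R1 ← R1 − 17/4·R2.
R3 ← R3 − 68·R2.
R4 ← R4 + 136·R2.
R3 ← R3 / (531/25).
R1 ← R1 − 41/25·R3.
R2 ← R2 + 17/25·R3.
R4 ← R4 + 1062/25·R3.
Row 4 reduces to 0 = 2, a contradiction. The system is inconsistent.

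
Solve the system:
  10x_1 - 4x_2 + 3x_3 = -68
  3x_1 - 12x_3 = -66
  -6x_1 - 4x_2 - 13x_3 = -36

x_1 = -6, x_2 = 5, x_3 = 4

Row-reduce the augmented matrix:
R1 ← R1 / (10).
R2 ← R2 − 3·R1.
R3 ← R3 + 6·R1.
R2 ← R2 / (6/5).
R1 ← R1 + 2/5·R2.
R3 ← R3 + 32/5·R2.
R3 ← R3 / (-80).
R1 ← R1 + 4·R3.
R2 ← R2 + 43/4·R3.
Reading off the reduced rows gives x_1 = -6, x_2 = 5, x_3 = 4.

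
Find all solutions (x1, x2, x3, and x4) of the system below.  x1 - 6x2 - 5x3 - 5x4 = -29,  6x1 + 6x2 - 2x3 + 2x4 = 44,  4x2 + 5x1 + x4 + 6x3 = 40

infinitely many solutions

Row-reduce:
R2 ← R2 − 6·R1.
R3 ← R3 − 5·R1.
R2 ← R2 / (42).
R1 ← R1 + 6·R2.
R3 ← R3 − 34·R2.
R3 ← R3 / (25/3).
R1 ← R1 + 1·R3.
R2 ← R2 − 2/3·R3.
Rank is 3 with 4 unknowns, leaving x4 free.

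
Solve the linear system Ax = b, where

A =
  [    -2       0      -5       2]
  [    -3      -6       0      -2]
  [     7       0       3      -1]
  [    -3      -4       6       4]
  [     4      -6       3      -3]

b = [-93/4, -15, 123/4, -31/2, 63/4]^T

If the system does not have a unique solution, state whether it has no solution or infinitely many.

x_1 = 3, x_2 = 2, x_3 = 9/4, x_4 = -3

Row-reduce the augmented matrix:
R1 ← R1 / (-2).
R2 ← R2 + 3·R1.
R3 ← R3 − 7·R1.
R4 ← R4 + 3·R1.
R5 ← R5 − 4·R1.
R2 ← R2 / (-6).
R4 ← R4 + 4·R2.
R5 ← R5 + 6·R2.
R3 ← R3 / (-29/2).
R1 ← R1 − 5/2·R3.
R2 ← R2 + 5/4·R3.
R4 ← R4 − 17/2·R3.
R5 ← R5 + 29/2·R3.
R4 ← R4 / (683/87).
R1 ← R1 − 1/29·R4.
R2 ← R2 − 55/174·R4.
R3 ← R3 + 12/29·R4.
R5 reduces to 0 = 0, so the extra equation is consistent.
Reading off the reduced rows gives x_1 = 3, x_2 = 2, x_3 = 9/4, x_4 = -3.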